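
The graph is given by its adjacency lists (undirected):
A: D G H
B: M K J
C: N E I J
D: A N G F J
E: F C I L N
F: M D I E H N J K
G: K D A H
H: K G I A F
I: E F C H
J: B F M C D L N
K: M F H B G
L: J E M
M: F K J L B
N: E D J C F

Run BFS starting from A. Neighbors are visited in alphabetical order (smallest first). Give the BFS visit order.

A, D, G, H, F, J, N, K, I, E, M, B, C, L

Visit A; enqueue D, G, H → queue [D, G, H]
Visit D; enqueue F, J, N → queue [G, H, F, J, N]
Visit G; enqueue K → queue [H, F, J, N, K]
Visit H; enqueue I → queue [F, J, N, K, I]
Visit F; enqueue E, M → queue [J, N, K, I, E, M]
Visit J; enqueue B, C, L → queue [N, K, I, E, M, B, C, L]
Visit N → queue [K, I, E, M, B, C, L]
Visit K → queue [I, E, M, B, C, L]
Visit I → queue [E, M, B, C, L]
Visit E → queue [M, B, C, L]
Visit M → queue [B, C, L]
Visit B → queue [C, L]
Visit C → queue [L]
Visit L → queue []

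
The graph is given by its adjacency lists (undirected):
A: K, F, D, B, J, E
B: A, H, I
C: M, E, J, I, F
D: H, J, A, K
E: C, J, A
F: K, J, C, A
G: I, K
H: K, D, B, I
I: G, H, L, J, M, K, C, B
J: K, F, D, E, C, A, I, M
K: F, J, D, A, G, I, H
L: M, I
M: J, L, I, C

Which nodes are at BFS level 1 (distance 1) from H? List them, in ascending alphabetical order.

B, D, I, K

Level 0: H
Level 1: B, D, I, K
Level 2: A, C, F, G, J, L, M
Level 3: E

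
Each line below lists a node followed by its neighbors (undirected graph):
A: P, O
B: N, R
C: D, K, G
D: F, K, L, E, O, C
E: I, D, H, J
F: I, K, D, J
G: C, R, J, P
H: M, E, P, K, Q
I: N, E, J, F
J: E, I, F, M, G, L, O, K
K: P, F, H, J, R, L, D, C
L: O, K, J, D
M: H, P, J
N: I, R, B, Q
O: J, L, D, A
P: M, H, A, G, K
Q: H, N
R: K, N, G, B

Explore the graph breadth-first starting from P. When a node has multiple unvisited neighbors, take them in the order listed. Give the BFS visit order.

Visit P; enqueue M, H, A, G, K → queue [M, H, A, G, K]
Visit M; enqueue J → queue [H, A, G, K, J]
Visit H; enqueue E, Q → queue [A, G, K, J, E, Q]
Visit A; enqueue O → queue [G, K, J, E, Q, O]
Visit G; enqueue C, R → queue [K, J, E, Q, O, C, R]
Visit K; enqueue F, L, D → queue [J, E, Q, O, C, R, F, L, D]
Visit J; enqueue I → queue [E, Q, O, C, R, F, L, D, I]
Visit E → queue [Q, O, C, R, F, L, D, I]
Visit Q; enqueue N → queue [O, C, R, F, L, D, I, N]
Visit O → queue [C, R, F, L, D, I, N]
Visit C → queue [R, F, L, D, I, N]
Visit R; enqueue B → queue [F, L, D, I, N, B]
Visit F → queue [L, D, I, N, B]
Visit L → queue [D, I, N, B]
Visit D → queue [I, N, B]
Visit I → queue [N, B]
Visit N → queue [B]
Visit B → queue []

P → M → H → A → G → K → J → E → Q → O → C → R → F → L → D → I → N → B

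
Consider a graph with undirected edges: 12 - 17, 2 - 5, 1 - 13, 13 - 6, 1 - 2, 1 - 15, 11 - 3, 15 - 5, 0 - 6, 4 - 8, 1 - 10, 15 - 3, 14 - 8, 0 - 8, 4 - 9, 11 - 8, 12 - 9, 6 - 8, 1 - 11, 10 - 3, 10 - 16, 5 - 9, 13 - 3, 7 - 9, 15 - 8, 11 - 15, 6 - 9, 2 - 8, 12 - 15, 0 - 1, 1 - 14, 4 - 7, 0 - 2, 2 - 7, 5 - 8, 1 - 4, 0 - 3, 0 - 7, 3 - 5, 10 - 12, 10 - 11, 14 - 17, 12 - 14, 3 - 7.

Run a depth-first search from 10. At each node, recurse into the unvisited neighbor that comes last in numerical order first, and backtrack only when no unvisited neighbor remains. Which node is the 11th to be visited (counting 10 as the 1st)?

6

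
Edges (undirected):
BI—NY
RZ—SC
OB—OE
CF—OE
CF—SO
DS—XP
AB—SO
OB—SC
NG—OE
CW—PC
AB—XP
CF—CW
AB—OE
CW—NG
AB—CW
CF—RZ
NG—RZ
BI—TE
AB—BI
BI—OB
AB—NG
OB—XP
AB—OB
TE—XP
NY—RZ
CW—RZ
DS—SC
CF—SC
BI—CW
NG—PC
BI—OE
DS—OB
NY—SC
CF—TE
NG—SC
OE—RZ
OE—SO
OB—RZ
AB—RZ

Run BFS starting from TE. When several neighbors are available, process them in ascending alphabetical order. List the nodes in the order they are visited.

Visit TE; enqueue BI, CF, XP → queue [BI, CF, XP]
Visit BI; enqueue AB, CW, NY, OB, OE → queue [CF, XP, AB, CW, NY, OB, OE]
Visit CF; enqueue RZ, SC, SO → queue [XP, AB, CW, NY, OB, OE, RZ, SC, SO]
Visit XP; enqueue DS → queue [AB, CW, NY, OB, OE, RZ, SC, SO, DS]
Visit AB; enqueue NG → queue [CW, NY, OB, OE, RZ, SC, SO, DS, NG]
Visit CW; enqueue PC → queue [NY, OB, OE, RZ, SC, SO, DS, NG, PC]
Visit NY → queue [OB, OE, RZ, SC, SO, DS, NG, PC]
Visit OB → queue [OE, RZ, SC, SO, DS, NG, PC]
Visit OE → queue [RZ, SC, SO, DS, NG, PC]
Visit RZ → queue [SC, SO, DS, NG, PC]
Visit SC → queue [SO, DS, NG, PC]
Visit SO → queue [DS, NG, PC]
Visit DS → queue [NG, PC]
Visit NG → queue [PC]
Visit PC → queue []

TE BI CF XP AB CW NY OB OE RZ SC SO DS NG PC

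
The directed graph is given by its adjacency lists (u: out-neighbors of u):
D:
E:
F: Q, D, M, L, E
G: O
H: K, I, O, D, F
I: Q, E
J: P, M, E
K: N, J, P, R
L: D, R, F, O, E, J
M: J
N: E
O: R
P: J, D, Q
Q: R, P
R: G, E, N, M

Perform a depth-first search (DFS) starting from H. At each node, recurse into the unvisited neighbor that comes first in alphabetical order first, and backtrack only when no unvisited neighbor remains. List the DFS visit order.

H D F E L J M P Q R G O N I K

Visit H
H → D
H → F
F → E
F → L
L → J
J → M
J → P
P → Q
Q → R
R → G
G → O
R → N
H → I
H → K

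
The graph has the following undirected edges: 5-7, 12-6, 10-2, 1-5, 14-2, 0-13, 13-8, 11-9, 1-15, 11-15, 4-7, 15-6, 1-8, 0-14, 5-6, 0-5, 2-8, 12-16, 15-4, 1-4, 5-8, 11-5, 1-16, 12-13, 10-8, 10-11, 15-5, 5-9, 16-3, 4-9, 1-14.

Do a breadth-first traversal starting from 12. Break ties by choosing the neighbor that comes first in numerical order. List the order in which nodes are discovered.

Visit 12; enqueue 6, 13, 16 → queue [6, 13, 16]
Visit 6; enqueue 5, 15 → queue [13, 16, 5, 15]
Visit 13; enqueue 0, 8 → queue [16, 5, 15, 0, 8]
Visit 16; enqueue 1, 3 → queue [5, 15, 0, 8, 1, 3]
Visit 5; enqueue 7, 9, 11 → queue [15, 0, 8, 1, 3, 7, 9, 11]
Visit 15; enqueue 4 → queue [0, 8, 1, 3, 7, 9, 11, 4]
Visit 0; enqueue 14 → queue [8, 1, 3, 7, 9, 11, 4, 14]
Visit 8; enqueue 2, 10 → queue [1, 3, 7, 9, 11, 4, 14, 2, 10]
Visit 1 → queue [3, 7, 9, 11, 4, 14, 2, 10]
Visit 3 → queue [7, 9, 11, 4, 14, 2, 10]
Visit 7 → queue [9, 11, 4, 14, 2, 10]
Visit 9 → queue [11, 4, 14, 2, 10]
Visit 11 → queue [4, 14, 2, 10]
Visit 4 → queue [14, 2, 10]
Visit 14 → queue [2, 10]
Visit 2 → queue [10]
Visit 10 → queue []

12 -> 6 -> 13 -> 16 -> 5 -> 15 -> 0 -> 8 -> 1 -> 3 -> 7 -> 9 -> 11 -> 4 -> 14 -> 2 -> 10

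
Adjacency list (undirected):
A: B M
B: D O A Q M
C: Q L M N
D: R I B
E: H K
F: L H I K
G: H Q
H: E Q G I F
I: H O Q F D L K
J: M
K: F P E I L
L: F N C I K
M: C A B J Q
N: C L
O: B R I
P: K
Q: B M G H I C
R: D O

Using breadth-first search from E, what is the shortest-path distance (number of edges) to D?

3

Level 0: E
Level 1: H, K
Level 2: F, G, I, L, P, Q
Level 3: B, C, D, M, N, O
Level 4: A, J, R
D first appears at level 3.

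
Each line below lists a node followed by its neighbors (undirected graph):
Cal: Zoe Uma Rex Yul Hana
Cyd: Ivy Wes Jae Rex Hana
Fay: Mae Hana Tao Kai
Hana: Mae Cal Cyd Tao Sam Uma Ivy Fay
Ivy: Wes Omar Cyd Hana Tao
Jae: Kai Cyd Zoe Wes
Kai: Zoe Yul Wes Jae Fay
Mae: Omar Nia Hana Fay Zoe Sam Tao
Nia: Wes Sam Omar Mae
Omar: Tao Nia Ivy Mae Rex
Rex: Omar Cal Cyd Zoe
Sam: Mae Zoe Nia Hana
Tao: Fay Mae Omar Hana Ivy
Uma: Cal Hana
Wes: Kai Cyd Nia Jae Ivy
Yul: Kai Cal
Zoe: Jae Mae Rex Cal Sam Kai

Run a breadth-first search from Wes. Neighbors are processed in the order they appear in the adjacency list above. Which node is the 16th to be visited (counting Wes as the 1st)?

Visit Wes; enqueue Kai, Cyd, Nia, Jae, Ivy → queue [Kai, Cyd, Nia, Jae, Ivy]
Visit Kai; enqueue Zoe, Yul, Fay → queue [Cyd, Nia, Jae, Ivy, Zoe, Yul, Fay]
Visit Cyd; enqueue Rex, Hana → queue [Nia, Jae, Ivy, Zoe, Yul, Fay, Rex, Hana]
Visit Nia; enqueue Sam, Omar, Mae → queue [Jae, Ivy, Zoe, Yul, Fay, Rex, Hana, Sam, Omar, Mae]
Visit Jae → queue [Ivy, Zoe, Yul, Fay, Rex, Hana, Sam, Omar, Mae]
Visit Ivy; enqueue Tao → queue [Zoe, Yul, Fay, Rex, Hana, Sam, Omar, Mae, Tao]
Visit Zoe; enqueue Cal → queue [Yul, Fay, Rex, Hana, Sam, Omar, Mae, Tao, Cal]
Visit Yul → queue [Fay, Rex, Hana, Sam, Omar, Mae, Tao, Cal]
Visit Fay → queue [Rex, Hana, Sam, Omar, Mae, Tao, Cal]
Visit Rex → queue [Hana, Sam, Omar, Mae, Tao, Cal]
Visit Hana; enqueue Uma → queue [Sam, Omar, Mae, Tao, Cal, Uma]
Visit Sam → queue [Omar, Mae, Tao, Cal, Uma]
Visit Omar → queue [Mae, Tao, Cal, Uma]
Visit Mae → queue [Tao, Cal, Uma]
Visit Tao → queue [Cal, Uma]
Visit Cal → queue [Uma]
Visit Uma → queue []

Visit order: Wes, Kai, Cyd, Nia, Jae, Ivy, Zoe, Yul, Fay, Rex, Hana, Sam, Omar, Mae, Tao, Cal, Uma

Cal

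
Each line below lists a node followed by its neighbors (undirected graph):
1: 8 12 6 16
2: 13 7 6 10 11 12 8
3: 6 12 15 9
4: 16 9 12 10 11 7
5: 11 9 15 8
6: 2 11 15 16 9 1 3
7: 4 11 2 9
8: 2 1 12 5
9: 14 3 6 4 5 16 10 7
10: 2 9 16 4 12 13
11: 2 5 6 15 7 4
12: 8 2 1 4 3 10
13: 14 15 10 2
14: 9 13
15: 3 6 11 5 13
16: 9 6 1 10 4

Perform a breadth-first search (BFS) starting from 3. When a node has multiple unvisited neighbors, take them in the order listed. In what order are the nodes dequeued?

Visit 3; enqueue 6, 12, 15, 9 → queue [6, 12, 15, 9]
Visit 6; enqueue 2, 11, 16, 1 → queue [12, 15, 9, 2, 11, 16, 1]
Visit 12; enqueue 8, 4, 10 → queue [15, 9, 2, 11, 16, 1, 8, 4, 10]
Visit 15; enqueue 5, 13 → queue [9, 2, 11, 16, 1, 8, 4, 10, 5, 13]
Visit 9; enqueue 14, 7 → queue [2, 11, 16, 1, 8, 4, 10, 5, 13, 14, 7]
Visit 2 → queue [11, 16, 1, 8, 4, 10, 5, 13, 14, 7]
Visit 11 → queue [16, 1, 8, 4, 10, 5, 13, 14, 7]
Visit 16 → queue [1, 8, 4, 10, 5, 13, 14, 7]
Visit 1 → queue [8, 4, 10, 5, 13, 14, 7]
Visit 8 → queue [4, 10, 5, 13, 14, 7]
Visit 4 → queue [10, 5, 13, 14, 7]
Visit 10 → queue [5, 13, 14, 7]
Visit 5 → queue [13, 14, 7]
Visit 13 → queue [14, 7]
Visit 14 → queue [7]
Visit 7 → queue []

3 -> 6 -> 12 -> 15 -> 9 -> 2 -> 11 -> 16 -> 1 -> 8 -> 4 -> 10 -> 5 -> 13 -> 14 -> 7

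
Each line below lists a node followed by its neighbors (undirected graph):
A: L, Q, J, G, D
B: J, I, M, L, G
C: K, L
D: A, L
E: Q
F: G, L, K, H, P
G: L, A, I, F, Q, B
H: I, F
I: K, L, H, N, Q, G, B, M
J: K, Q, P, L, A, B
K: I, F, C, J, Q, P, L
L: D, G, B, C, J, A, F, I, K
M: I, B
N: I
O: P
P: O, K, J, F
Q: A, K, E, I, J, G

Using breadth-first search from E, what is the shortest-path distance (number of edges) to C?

Level 0: E
Level 1: Q
Level 2: A, G, I, J, K
Level 3: B, C, D, F, H, L, M, N, P
Level 4: O
C first appears at level 3.

3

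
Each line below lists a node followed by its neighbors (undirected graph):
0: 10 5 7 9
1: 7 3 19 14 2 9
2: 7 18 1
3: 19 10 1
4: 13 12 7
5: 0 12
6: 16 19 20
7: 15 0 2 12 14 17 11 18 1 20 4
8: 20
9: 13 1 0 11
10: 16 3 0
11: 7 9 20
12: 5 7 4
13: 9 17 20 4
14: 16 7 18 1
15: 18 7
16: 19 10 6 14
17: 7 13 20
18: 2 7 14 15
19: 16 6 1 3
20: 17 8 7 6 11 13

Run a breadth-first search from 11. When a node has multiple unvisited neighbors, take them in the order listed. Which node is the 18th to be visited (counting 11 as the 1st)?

Visit 11; enqueue 7, 9, 20 → queue [7, 9, 20]
Visit 7; enqueue 15, 0, 2, 12, 14, 17, 18, 1, 4 → queue [9, 20, 15, 0, 2, 12, 14, 17, 18, 1, 4]
Visit 9; enqueue 13 → queue [20, 15, 0, 2, 12, 14, 17, 18, 1, 4, 13]
Visit 20; enqueue 8, 6 → queue [15, 0, 2, 12, 14, 17, 18, 1, 4, 13, 8, 6]
Visit 15 → queue [0, 2, 12, 14, 17, 18, 1, 4, 13, 8, 6]
Visit 0; enqueue 10, 5 → queue [2, 12, 14, 17, 18, 1, 4, 13, 8, 6, 10, 5]
Visit 2 → queue [12, 14, 17, 18, 1, 4, 13, 8, 6, 10, 5]
Visit 12 → queue [14, 17, 18, 1, 4, 13, 8, 6, 10, 5]
Visit 14; enqueue 16 → queue [17, 18, 1, 4, 13, 8, 6, 10, 5, 16]
Visit 17 → queue [18, 1, 4, 13, 8, 6, 10, 5, 16]
Visit 18 → queue [1, 4, 13, 8, 6, 10, 5, 16]
Visit 1; enqueue 3, 19 → queue [4, 13, 8, 6, 10, 5, 16, 3, 19]
Visit 4 → queue [13, 8, 6, 10, 5, 16, 3, 19]
Visit 13 → queue [8, 6, 10, 5, 16, 3, 19]
Visit 8 → queue [6, 10, 5, 16, 3, 19]
Visit 6 → queue [10, 5, 16, 3, 19]
Visit 10 → queue [5, 16, 3, 19]
Visit 5 → queue [16, 3, 19]
Visit 16 → queue [3, 19]
Visit 3 → queue [19]
Visit 19 → queue []

Visit order: 11, 7, 9, 20, 15, 0, 2, 12, 14, 17, 18, 1, 4, 13, 8, 6, 10, 5, 16, 3, 19

5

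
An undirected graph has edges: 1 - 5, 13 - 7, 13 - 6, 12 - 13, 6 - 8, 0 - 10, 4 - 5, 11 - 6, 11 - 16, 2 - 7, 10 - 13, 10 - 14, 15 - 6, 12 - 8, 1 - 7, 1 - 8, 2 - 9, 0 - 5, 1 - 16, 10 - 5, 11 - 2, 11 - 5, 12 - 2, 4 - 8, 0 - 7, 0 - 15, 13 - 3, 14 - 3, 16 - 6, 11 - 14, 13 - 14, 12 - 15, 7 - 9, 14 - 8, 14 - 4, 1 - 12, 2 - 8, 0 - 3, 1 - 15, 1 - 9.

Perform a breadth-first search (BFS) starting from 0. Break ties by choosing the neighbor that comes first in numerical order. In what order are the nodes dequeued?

0, 3, 5, 7, 10, 15, 13, 14, 1, 4, 11, 2, 9, 6, 12, 8, 16

Visit 0; enqueue 3, 5, 7, 10, 15 → queue [3, 5, 7, 10, 15]
Visit 3; enqueue 13, 14 → queue [5, 7, 10, 15, 13, 14]
Visit 5; enqueue 1, 4, 11 → queue [7, 10, 15, 13, 14, 1, 4, 11]
Visit 7; enqueue 2, 9 → queue [10, 15, 13, 14, 1, 4, 11, 2, 9]
Visit 10 → queue [15, 13, 14, 1, 4, 11, 2, 9]
Visit 15; enqueue 6, 12 → queue [13, 14, 1, 4, 11, 2, 9, 6, 12]
Visit 13 → queue [14, 1, 4, 11, 2, 9, 6, 12]
Visit 14; enqueue 8 → queue [1, 4, 11, 2, 9, 6, 12, 8]
Visit 1; enqueue 16 → queue [4, 11, 2, 9, 6, 12, 8, 16]
Visit 4 → queue [11, 2, 9, 6, 12, 8, 16]
Visit 11 → queue [2, 9, 6, 12, 8, 16]
Visit 2 → queue [9, 6, 12, 8, 16]
Visit 9 → queue [6, 12, 8, 16]
Visit 6 → queue [12, 8, 16]
Visit 12 → queue [8, 16]
Visit 8 → queue [16]
Visit 16 → queue []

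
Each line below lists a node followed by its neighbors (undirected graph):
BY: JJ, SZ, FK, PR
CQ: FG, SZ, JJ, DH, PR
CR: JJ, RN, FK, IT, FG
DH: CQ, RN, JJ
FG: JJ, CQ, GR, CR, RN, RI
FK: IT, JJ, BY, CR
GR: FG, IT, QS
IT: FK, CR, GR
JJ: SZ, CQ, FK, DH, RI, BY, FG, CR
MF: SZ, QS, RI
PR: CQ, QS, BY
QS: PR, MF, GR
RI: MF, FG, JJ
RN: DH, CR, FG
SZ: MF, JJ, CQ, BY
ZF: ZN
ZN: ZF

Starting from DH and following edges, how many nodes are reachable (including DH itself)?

15

BFS from DH visits: DH, CQ, RN, JJ, FG, SZ, PR, CR, FK, RI, BY, GR, MF, QS, IT
Reachable nodes: 15 of 17 total.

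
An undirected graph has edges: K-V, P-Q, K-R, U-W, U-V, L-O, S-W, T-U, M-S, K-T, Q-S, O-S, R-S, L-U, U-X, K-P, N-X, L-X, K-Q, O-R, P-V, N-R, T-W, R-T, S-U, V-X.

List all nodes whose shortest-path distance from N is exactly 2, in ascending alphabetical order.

K, L, O, S, T, U, V

Level 0: N
Level 1: R, X
Level 2: K, L, O, S, T, U, V
Level 3: M, P, Q, W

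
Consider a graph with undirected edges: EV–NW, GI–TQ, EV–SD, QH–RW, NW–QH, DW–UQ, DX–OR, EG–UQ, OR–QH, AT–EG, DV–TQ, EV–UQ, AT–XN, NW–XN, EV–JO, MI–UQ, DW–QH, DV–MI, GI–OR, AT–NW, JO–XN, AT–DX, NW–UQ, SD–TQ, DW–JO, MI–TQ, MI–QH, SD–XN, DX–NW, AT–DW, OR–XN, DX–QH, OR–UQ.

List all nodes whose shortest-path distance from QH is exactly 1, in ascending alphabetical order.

DW, DX, MI, NW, OR, RW

Level 0: QH
Level 1: DW, DX, MI, NW, OR, RW
Level 2: AT, DV, EV, GI, JO, TQ, UQ, XN
Level 3: EG, SD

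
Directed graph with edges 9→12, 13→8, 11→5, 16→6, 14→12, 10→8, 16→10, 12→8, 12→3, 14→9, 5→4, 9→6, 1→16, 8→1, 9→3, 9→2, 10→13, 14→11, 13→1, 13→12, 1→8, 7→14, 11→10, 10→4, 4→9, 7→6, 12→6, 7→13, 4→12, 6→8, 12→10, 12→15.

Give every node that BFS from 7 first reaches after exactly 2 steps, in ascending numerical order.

Level 0: 7
Level 1: 6, 13, 14
Level 2: 1, 8, 9, 11, 12
Level 3: 2, 3, 5, 10, 15, 16
Level 4: 4

1, 8, 9, 11, 12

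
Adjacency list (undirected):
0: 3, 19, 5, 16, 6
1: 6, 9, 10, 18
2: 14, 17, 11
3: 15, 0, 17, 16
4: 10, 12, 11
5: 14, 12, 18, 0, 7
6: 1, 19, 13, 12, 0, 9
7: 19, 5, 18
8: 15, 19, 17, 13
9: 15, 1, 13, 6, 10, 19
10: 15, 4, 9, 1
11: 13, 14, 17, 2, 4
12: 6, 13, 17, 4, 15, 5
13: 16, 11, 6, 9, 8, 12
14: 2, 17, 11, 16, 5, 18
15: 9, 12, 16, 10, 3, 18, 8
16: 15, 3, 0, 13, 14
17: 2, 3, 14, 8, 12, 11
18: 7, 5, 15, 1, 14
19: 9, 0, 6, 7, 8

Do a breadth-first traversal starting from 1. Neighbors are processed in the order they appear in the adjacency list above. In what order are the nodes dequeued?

1, 6, 9, 10, 18, 19, 13, 12, 0, 15, 4, 7, 5, 14, 8, 16, 11, 17, 3, 2

Visit 1; enqueue 6, 9, 10, 18 → queue [6, 9, 10, 18]
Visit 6; enqueue 19, 13, 12, 0 → queue [9, 10, 18, 19, 13, 12, 0]
Visit 9; enqueue 15 → queue [10, 18, 19, 13, 12, 0, 15]
Visit 10; enqueue 4 → queue [18, 19, 13, 12, 0, 15, 4]
Visit 18; enqueue 7, 5, 14 → queue [19, 13, 12, 0, 15, 4, 7, 5, 14]
Visit 19; enqueue 8 → queue [13, 12, 0, 15, 4, 7, 5, 14, 8]
Visit 13; enqueue 16, 11 → queue [12, 0, 15, 4, 7, 5, 14, 8, 16, 11]
Visit 12; enqueue 17 → queue [0, 15, 4, 7, 5, 14, 8, 16, 11, 17]
Visit 0; enqueue 3 → queue [15, 4, 7, 5, 14, 8, 16, 11, 17, 3]
Visit 15 → queue [4, 7, 5, 14, 8, 16, 11, 17, 3]
Visit 4 → queue [7, 5, 14, 8, 16, 11, 17, 3]
Visit 7 → queue [5, 14, 8, 16, 11, 17, 3]
Visit 5 → queue [14, 8, 16, 11, 17, 3]
Visit 14; enqueue 2 → queue [8, 16, 11, 17, 3, 2]
Visit 8 → queue [16, 11, 17, 3, 2]
Visit 16 → queue [11, 17, 3, 2]
Visit 11 → queue [17, 3, 2]
Visit 17 → queue [3, 2]
Visit 3 → queue [2]
Visit 2 → queue []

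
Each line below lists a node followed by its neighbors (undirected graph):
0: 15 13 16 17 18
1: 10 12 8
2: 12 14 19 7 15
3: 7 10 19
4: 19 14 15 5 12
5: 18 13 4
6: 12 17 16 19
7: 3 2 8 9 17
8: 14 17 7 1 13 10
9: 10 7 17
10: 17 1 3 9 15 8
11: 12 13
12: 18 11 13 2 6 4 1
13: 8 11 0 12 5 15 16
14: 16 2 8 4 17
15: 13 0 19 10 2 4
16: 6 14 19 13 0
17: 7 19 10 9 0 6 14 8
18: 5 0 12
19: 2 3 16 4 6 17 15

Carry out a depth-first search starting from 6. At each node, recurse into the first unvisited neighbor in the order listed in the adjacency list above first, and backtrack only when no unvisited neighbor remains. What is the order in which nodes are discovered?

6 → 12 → 18 → 5 → 13 → 8 → 14 → 16 → 19 → 2 → 7 → 3 → 10 → 17 → 9 → 0 → 15 → 4 → 1 → 11

Visit 6
6 → 12
12 → 18
18 → 5
5 → 13
13 → 8
8 → 14
14 → 16
16 → 19
19 → 2
2 → 7
7 → 3
3 → 10
10 → 17
17 → 9
17 → 0
0 → 15
15 → 4
10 → 1
13 → 11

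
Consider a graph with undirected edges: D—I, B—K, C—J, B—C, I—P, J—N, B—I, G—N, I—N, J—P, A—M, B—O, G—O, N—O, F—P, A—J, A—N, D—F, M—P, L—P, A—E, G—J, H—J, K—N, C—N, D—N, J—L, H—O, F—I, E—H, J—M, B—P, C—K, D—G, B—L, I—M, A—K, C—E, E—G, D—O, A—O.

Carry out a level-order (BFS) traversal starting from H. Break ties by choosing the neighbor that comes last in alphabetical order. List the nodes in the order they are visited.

H, O, J, E, N, G, D, B, A, P, M, L, C, K, I, F

Visit H; enqueue O, J, E → queue [O, J, E]
Visit O; enqueue N, G, D, B, A → queue [J, E, N, G, D, B, A]
Visit J; enqueue P, M, L, C → queue [E, N, G, D, B, A, P, M, L, C]
Visit E → queue [N, G, D, B, A, P, M, L, C]
Visit N; enqueue K, I → queue [G, D, B, A, P, M, L, C, K, I]
Visit G → queue [D, B, A, P, M, L, C, K, I]
Visit D; enqueue F → queue [B, A, P, M, L, C, K, I, F]
Visit B → queue [A, P, M, L, C, K, I, F]
Visit A → queue [P, M, L, C, K, I, F]
Visit P → queue [M, L, C, K, I, F]
Visit M → queue [L, C, K, I, F]
Visit L → queue [C, K, I, F]
Visit C → queue [K, I, F]
Visit K → queue [I, F]
Visit I → queue [F]
Visit F → queue []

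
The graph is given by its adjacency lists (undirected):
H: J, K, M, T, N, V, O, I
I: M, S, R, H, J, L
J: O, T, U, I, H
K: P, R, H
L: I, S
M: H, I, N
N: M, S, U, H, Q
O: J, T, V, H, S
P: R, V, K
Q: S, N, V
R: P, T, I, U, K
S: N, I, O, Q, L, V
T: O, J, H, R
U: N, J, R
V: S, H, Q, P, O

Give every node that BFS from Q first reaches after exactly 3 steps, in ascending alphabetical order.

J, K, R, T

Level 0: Q
Level 1: N, S, V
Level 2: H, I, L, M, O, P, U
Level 3: J, K, R, T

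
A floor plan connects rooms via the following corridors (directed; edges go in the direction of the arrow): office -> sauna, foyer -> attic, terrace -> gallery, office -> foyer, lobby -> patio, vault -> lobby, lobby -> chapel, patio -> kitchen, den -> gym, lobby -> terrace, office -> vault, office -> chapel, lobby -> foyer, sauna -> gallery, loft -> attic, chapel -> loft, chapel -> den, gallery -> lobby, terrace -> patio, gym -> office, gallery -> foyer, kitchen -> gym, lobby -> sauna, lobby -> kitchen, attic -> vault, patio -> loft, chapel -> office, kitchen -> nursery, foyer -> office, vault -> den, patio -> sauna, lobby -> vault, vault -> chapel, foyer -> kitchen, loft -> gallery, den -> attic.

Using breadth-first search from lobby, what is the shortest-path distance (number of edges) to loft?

2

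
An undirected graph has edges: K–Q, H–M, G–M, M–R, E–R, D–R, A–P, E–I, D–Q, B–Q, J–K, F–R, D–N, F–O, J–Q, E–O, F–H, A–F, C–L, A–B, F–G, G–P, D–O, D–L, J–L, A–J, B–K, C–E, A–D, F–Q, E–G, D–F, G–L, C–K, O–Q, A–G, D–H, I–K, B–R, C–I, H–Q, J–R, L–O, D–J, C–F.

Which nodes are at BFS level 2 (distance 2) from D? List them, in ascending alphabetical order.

B, C, E, G, K, M, P

Level 0: D
Level 1: A, F, H, J, L, N, O, Q, R
Level 2: B, C, E, G, K, M, P
Level 3: I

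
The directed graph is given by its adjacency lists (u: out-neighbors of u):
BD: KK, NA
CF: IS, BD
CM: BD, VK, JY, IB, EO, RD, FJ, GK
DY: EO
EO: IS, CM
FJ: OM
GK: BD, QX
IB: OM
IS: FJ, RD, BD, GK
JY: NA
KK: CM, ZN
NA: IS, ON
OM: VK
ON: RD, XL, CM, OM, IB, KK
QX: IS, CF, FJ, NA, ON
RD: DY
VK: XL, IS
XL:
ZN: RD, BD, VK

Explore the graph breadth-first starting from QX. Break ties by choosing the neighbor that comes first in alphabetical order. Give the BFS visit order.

Visit QX; enqueue CF, FJ, IS, NA, ON → queue [CF, FJ, IS, NA, ON]
Visit CF; enqueue BD → queue [FJ, IS, NA, ON, BD]
Visit FJ; enqueue OM → queue [IS, NA, ON, BD, OM]
Visit IS; enqueue GK, RD → queue [NA, ON, BD, OM, GK, RD]
Visit NA → queue [ON, BD, OM, GK, RD]
Visit ON; enqueue CM, IB, KK, XL → queue [BD, OM, GK, RD, CM, IB, KK, XL]
Visit BD → queue [OM, GK, RD, CM, IB, KK, XL]
Visit OM; enqueue VK → queue [GK, RD, CM, IB, KK, XL, VK]
Visit GK → queue [RD, CM, IB, KK, XL, VK]
Visit RD; enqueue DY → queue [CM, IB, KK, XL, VK, DY]
Visit CM; enqueue EO, JY → queue [IB, KK, XL, VK, DY, EO, JY]
Visit IB → queue [KK, XL, VK, DY, EO, JY]
Visit KK; enqueue ZN → queue [XL, VK, DY, EO, JY, ZN]
Visit XL → queue [VK, DY, EO, JY, ZN]
Visit VK → queue [DY, EO, JY, ZN]
Visit DY → queue [EO, JY, ZN]
Visit EO → queue [JY, ZN]
Visit JY → queue [ZN]
Visit ZN → queue []

QX, CF, FJ, IS, NA, ON, BD, OM, GK, RD, CM, IB, KK, XL, VK, DY, EO, JY, ZN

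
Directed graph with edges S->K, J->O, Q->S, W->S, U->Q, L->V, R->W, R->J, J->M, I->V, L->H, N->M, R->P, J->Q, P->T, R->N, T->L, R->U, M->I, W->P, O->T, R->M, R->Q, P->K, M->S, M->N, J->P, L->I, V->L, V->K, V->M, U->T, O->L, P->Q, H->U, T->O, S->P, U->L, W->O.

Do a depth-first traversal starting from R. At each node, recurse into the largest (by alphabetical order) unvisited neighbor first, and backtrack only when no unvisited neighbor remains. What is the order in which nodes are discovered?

Visit R
R → W
W → S
S → P
P → T
T → O
O → L
L → V
V → M
M → N
M → I
V → K
L → H
H → U
U → Q
R → J

R W S P T O L V M N I K H U Q J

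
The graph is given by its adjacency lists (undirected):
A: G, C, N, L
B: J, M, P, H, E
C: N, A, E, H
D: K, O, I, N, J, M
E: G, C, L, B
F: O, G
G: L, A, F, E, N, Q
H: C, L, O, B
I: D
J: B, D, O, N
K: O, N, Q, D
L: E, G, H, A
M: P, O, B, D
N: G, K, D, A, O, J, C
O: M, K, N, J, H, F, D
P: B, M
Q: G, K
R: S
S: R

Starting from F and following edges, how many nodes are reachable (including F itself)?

17

BFS from F visits: F, O, G, N, M, K, J, H, D, Q, L, E, A, C, P, B, I
Reachable nodes: 17 of 19 total.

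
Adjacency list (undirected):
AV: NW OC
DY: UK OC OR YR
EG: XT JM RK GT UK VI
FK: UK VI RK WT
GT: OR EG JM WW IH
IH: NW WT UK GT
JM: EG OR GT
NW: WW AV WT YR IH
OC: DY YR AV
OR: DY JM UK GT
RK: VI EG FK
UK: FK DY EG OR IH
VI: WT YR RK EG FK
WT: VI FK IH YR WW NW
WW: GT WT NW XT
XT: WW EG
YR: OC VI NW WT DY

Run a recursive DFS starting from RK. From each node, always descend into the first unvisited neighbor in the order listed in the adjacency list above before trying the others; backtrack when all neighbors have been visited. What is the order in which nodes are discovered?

RK, VI, WT, FK, UK, DY, OC, YR, NW, WW, GT, OR, JM, EG, XT, IH, AV

Visit RK
RK → VI
VI → WT
WT → FK
FK → UK
UK → DY
DY → OC
OC → YR
YR → NW
NW → WW
WW → GT
GT → OR
OR → JM
JM → EG
EG → XT
GT → IH
NW → AV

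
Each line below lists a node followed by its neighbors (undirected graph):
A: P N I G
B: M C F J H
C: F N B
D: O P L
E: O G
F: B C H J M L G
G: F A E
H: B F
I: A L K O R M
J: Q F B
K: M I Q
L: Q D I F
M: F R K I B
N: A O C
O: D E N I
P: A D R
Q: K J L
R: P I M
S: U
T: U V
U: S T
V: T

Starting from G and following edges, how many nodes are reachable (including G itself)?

18

BFS from G visits: G, A, E, F, I, N, P, O, B, C, H, J, L, M, K, R, D, Q
Reachable nodes: 18 of 22 total.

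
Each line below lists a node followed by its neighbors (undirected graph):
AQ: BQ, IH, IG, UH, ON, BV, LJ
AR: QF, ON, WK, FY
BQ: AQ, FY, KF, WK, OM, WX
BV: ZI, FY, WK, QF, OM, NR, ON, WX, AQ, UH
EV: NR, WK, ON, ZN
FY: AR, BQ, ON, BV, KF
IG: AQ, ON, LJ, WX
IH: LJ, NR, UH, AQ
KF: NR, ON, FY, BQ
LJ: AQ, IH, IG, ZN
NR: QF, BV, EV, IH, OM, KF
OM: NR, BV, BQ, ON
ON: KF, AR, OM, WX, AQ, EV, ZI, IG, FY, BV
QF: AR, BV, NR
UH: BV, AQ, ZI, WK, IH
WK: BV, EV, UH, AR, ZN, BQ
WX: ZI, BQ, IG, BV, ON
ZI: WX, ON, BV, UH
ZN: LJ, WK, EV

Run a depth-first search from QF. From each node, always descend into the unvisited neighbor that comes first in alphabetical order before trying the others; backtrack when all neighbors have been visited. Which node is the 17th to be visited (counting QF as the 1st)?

WX

Visit QF
QF → AR
AR → FY
FY → BQ
BQ → AQ
AQ → BV
BV → NR
NR → EV
EV → ON
ON → IG
IG → LJ
LJ → IH
IH → UH
UH → WK
WK → ZN
UH → ZI
ZI → WX
ON → KF
ON → OM

Visit order: QF, AR, FY, BQ, AQ, BV, NR, EV, ON, IG, LJ, IH, UH, WK, ZN, ZI, WX, KF, OM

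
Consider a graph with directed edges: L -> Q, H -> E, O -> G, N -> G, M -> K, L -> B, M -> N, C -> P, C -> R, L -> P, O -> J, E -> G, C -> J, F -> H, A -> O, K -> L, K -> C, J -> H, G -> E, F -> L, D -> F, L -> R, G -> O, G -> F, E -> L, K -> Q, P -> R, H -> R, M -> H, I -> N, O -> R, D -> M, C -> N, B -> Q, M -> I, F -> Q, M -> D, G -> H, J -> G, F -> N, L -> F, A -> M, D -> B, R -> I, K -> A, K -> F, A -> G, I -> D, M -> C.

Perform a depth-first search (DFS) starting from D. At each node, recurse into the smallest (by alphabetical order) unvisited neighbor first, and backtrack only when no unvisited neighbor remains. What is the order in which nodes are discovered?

Visit D
D → B
B → Q
D → F
F → H
H → E
E → G
G → O
O → J
O → R
R → I
I → N
E → L
L → P
D → M
M → C
M → K
K → A

D, B, Q, F, H, E, G, O, J, R, I, N, L, P, M, C, K, A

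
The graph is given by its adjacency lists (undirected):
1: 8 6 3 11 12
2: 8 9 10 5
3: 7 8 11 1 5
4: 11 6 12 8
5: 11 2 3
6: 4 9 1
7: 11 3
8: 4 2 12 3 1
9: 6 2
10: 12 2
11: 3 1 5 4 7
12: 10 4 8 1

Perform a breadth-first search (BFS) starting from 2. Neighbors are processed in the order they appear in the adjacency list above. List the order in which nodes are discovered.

2, 8, 9, 10, 5, 4, 12, 3, 1, 6, 11, 7

Visit 2; enqueue 8, 9, 10, 5 → queue [8, 9, 10, 5]
Visit 8; enqueue 4, 12, 3, 1 → queue [9, 10, 5, 4, 12, 3, 1]
Visit 9; enqueue 6 → queue [10, 5, 4, 12, 3, 1, 6]
Visit 10 → queue [5, 4, 12, 3, 1, 6]
Visit 5; enqueue 11 → queue [4, 12, 3, 1, 6, 11]
Visit 4 → queue [12, 3, 1, 6, 11]
Visit 12 → queue [3, 1, 6, 11]
Visit 3; enqueue 7 → queue [1, 6, 11, 7]
Visit 1 → queue [6, 11, 7]
Visit 6 → queue [11, 7]
Visit 11 → queue [7]
Visit 7 → queue []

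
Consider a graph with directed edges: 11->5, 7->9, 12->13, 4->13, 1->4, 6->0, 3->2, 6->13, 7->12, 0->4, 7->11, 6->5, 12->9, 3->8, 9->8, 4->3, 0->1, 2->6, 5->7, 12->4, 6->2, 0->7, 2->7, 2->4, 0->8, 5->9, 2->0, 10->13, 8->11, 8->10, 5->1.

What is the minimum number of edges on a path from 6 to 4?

2

Level 0: 6
Level 1: 0, 2, 5, 13
Level 2: 1, 4, 7, 8, 9
Level 3: 3, 10, 11, 12
4 first appears at level 2.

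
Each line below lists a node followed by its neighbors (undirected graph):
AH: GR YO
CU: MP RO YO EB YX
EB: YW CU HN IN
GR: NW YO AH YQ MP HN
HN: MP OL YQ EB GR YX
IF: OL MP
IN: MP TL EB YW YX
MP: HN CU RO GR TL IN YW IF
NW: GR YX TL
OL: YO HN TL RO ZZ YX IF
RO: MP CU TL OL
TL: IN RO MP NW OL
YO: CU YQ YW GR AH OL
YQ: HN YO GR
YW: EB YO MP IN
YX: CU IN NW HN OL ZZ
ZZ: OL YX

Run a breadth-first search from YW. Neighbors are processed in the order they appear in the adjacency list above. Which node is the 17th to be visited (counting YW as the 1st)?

ZZ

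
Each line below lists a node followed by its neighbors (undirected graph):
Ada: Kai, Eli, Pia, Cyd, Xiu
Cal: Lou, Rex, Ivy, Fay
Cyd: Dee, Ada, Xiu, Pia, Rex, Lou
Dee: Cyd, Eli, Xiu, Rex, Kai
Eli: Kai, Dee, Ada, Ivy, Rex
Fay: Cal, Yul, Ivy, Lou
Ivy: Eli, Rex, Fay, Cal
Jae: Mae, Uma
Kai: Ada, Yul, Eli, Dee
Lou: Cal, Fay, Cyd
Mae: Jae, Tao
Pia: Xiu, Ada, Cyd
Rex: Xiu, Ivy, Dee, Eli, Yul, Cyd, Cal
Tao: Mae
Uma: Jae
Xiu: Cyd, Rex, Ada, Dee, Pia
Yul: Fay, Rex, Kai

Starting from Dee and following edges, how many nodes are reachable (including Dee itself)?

13

BFS from Dee visits: Dee, Cyd, Eli, Xiu, Rex, Kai, Ada, Pia, Lou, Ivy, Yul, Cal, Fay
Reachable nodes: 13 of 17 total.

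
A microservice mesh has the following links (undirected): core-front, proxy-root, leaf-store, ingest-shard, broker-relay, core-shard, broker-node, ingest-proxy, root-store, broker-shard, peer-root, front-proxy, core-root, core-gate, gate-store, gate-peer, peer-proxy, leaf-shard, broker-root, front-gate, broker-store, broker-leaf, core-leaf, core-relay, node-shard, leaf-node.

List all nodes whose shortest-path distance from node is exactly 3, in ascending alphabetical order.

Level 0: node
Level 1: broker, leaf, shard
Level 2: core, ingest, relay, root, store
Level 3: front, gate, peer, proxy

front, gate, peer, proxy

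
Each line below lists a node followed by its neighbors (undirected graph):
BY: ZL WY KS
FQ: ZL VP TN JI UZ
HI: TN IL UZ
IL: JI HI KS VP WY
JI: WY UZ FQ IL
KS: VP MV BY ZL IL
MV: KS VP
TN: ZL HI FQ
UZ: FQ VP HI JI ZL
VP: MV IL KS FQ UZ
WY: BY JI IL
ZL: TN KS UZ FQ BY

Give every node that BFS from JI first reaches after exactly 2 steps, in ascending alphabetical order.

BY, HI, KS, TN, VP, ZL

Level 0: JI
Level 1: FQ, IL, UZ, WY
Level 2: BY, HI, KS, TN, VP, ZL
Level 3: MV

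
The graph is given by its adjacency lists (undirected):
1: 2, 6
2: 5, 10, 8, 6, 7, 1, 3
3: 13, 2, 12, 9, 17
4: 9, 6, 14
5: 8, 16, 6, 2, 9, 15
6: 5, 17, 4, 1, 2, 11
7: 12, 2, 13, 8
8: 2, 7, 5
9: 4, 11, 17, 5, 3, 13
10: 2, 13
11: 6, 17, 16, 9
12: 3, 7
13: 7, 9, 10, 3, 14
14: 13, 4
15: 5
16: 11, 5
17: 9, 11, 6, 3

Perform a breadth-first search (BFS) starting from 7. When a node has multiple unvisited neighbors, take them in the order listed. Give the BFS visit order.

7, 12, 2, 13, 8, 3, 5, 10, 6, 1, 9, 14, 17, 16, 15, 4, 11

Visit 7; enqueue 12, 2, 13, 8 → queue [12, 2, 13, 8]
Visit 12; enqueue 3 → queue [2, 13, 8, 3]
Visit 2; enqueue 5, 10, 6, 1 → queue [13, 8, 3, 5, 10, 6, 1]
Visit 13; enqueue 9, 14 → queue [8, 3, 5, 10, 6, 1, 9, 14]
Visit 8 → queue [3, 5, 10, 6, 1, 9, 14]
Visit 3; enqueue 17 → queue [5, 10, 6, 1, 9, 14, 17]
Visit 5; enqueue 16, 15 → queue [10, 6, 1, 9, 14, 17, 16, 15]
Visit 10 → queue [6, 1, 9, 14, 17, 16, 15]
Visit 6; enqueue 4, 11 → queue [1, 9, 14, 17, 16, 15, 4, 11]
Visit 1 → queue [9, 14, 17, 16, 15, 4, 11]
Visit 9 → queue [14, 17, 16, 15, 4, 11]
Visit 14 → queue [17, 16, 15, 4, 11]
Visit 17 → queue [16, 15, 4, 11]
Visit 16 → queue [15, 4, 11]
Visit 15 → queue [4, 11]
Visit 4 → queue [11]
Visit 11 → queue []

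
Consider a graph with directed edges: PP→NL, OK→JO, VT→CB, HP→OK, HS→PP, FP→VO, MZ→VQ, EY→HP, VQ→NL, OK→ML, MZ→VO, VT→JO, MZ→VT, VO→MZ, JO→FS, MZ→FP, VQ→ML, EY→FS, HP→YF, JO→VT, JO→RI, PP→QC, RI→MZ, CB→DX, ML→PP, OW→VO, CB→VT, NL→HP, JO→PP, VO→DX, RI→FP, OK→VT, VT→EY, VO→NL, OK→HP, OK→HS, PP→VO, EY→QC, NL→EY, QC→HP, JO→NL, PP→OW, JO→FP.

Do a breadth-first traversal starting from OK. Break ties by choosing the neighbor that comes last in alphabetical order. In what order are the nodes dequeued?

OK → VT → ML → JO → HS → HP → EY → CB → PP → RI → NL → FS → FP → YF → QC → DX → VO → OW → MZ → VQ

Visit OK; enqueue VT, ML, JO, HS, HP → queue [VT, ML, JO, HS, HP]
Visit VT; enqueue EY, CB → queue [ML, JO, HS, HP, EY, CB]
Visit ML; enqueue PP → queue [JO, HS, HP, EY, CB, PP]
Visit JO; enqueue RI, NL, FS, FP → queue [HS, HP, EY, CB, PP, RI, NL, FS, FP]
Visit HS → queue [HP, EY, CB, PP, RI, NL, FS, FP]
Visit HP; enqueue YF → queue [EY, CB, PP, RI, NL, FS, FP, YF]
Visit EY; enqueue QC → queue [CB, PP, RI, NL, FS, FP, YF, QC]
Visit CB; enqueue DX → queue [PP, RI, NL, FS, FP, YF, QC, DX]
Visit PP; enqueue VO, OW → queue [RI, NL, FS, FP, YF, QC, DX, VO, OW]
Visit RI; enqueue MZ → queue [NL, FS, FP, YF, QC, DX, VO, OW, MZ]
Visit NL → queue [FS, FP, YF, QC, DX, VO, OW, MZ]
Visit FS → queue [FP, YF, QC, DX, VO, OW, MZ]
Visit FP → queue [YF, QC, DX, VO, OW, MZ]
Visit YF → queue [QC, DX, VO, OW, MZ]
Visit QC → queue [DX, VO, OW, MZ]
Visit DX → queue [VO, OW, MZ]
Visit VO → queue [OW, MZ]
Visit OW → queue [MZ]
Visit MZ; enqueue VQ → queue [VQ]
Visit VQ → queue []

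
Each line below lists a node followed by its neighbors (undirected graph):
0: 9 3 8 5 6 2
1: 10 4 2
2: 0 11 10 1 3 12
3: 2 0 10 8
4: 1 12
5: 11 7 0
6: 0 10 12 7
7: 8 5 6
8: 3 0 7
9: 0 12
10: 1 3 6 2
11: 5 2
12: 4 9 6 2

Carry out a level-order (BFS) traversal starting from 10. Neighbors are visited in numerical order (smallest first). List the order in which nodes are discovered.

10 1 2 3 6 4 0 11 12 8 7 5 9

Visit 10; enqueue 1, 2, 3, 6 → queue [1, 2, 3, 6]
Visit 1; enqueue 4 → queue [2, 3, 6, 4]
Visit 2; enqueue 0, 11, 12 → queue [3, 6, 4, 0, 11, 12]
Visit 3; enqueue 8 → queue [6, 4, 0, 11, 12, 8]
Visit 6; enqueue 7 → queue [4, 0, 11, 12, 8, 7]
Visit 4 → queue [0, 11, 12, 8, 7]
Visit 0; enqueue 5, 9 → queue [11, 12, 8, 7, 5, 9]
Visit 11 → queue [12, 8, 7, 5, 9]
Visit 12 → queue [8, 7, 5, 9]
Visit 8 → queue [7, 5, 9]
Visit 7 → queue [5, 9]
Visit 5 → queue [9]
Visit 9 → queue []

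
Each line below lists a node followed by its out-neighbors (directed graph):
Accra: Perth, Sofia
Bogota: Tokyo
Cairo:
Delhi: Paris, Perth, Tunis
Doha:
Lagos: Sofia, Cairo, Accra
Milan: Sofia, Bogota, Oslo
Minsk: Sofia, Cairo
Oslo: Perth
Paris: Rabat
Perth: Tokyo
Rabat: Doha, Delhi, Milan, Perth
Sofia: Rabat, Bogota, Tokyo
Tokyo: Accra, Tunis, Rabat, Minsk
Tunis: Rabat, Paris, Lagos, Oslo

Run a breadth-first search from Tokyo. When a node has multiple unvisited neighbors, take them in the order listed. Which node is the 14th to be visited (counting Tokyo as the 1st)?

Visit Tokyo; enqueue Accra, Tunis, Rabat, Minsk → queue [Accra, Tunis, Rabat, Minsk]
Visit Accra; enqueue Perth, Sofia → queue [Tunis, Rabat, Minsk, Perth, Sofia]
Visit Tunis; enqueue Paris, Lagos, Oslo → queue [Rabat, Minsk, Perth, Sofia, Paris, Lagos, Oslo]
Visit Rabat; enqueue Doha, Delhi, Milan → queue [Minsk, Perth, Sofia, Paris, Lagos, Oslo, Doha, Delhi, Milan]
Visit Minsk; enqueue Cairo → queue [Perth, Sofia, Paris, Lagos, Oslo, Doha, Delhi, Milan, Cairo]
Visit Perth → queue [Sofia, Paris, Lagos, Oslo, Doha, Delhi, Milan, Cairo]
Visit Sofia; enqueue Bogota → queue [Paris, Lagos, Oslo, Doha, Delhi, Milan, Cairo, Bogota]
Visit Paris → queue [Lagos, Oslo, Doha, Delhi, Milan, Cairo, Bogota]
Visit Lagos → queue [Oslo, Doha, Delhi, Milan, Cairo, Bogota]
Visit Oslo → queue [Doha, Delhi, Milan, Cairo, Bogota]
Visit Doha → queue [Delhi, Milan, Cairo, Bogota]
Visit Delhi → queue [Milan, Cairo, Bogota]
Visit Milan → queue [Cairo, Bogota]
Visit Cairo → queue [Bogota]
Visit Bogota → queue []

Visit order: Tokyo, Accra, Tunis, Rabat, Minsk, Perth, Sofia, Paris, Lagos, Oslo, Doha, Delhi, Milan, Cairo, Bogota

Cairo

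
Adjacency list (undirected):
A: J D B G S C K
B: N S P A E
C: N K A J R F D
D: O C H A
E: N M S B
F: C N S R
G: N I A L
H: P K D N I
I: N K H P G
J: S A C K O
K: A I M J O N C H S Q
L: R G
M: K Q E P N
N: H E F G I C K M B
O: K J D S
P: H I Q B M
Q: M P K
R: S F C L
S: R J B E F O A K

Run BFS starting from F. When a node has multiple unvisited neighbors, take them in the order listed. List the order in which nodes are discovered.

Visit F; enqueue C, N, S, R → queue [C, N, S, R]
Visit C; enqueue K, A, J, D → queue [N, S, R, K, A, J, D]
Visit N; enqueue H, E, G, I, M, B → queue [S, R, K, A, J, D, H, E, G, I, M, B]
Visit S; enqueue O → queue [R, K, A, J, D, H, E, G, I, M, B, O]
Visit R; enqueue L → queue [K, A, J, D, H, E, G, I, M, B, O, L]
Visit K; enqueue Q → queue [A, J, D, H, E, G, I, M, B, O, L, Q]
Visit A → queue [J, D, H, E, G, I, M, B, O, L, Q]
Visit J → queue [D, H, E, G, I, M, B, O, L, Q]
Visit D → queue [H, E, G, I, M, B, O, L, Q]
Visit H; enqueue P → queue [E, G, I, M, B, O, L, Q, P]
Visit E → queue [G, I, M, B, O, L, Q, P]
Visit G → queue [I, M, B, O, L, Q, P]
Visit I → queue [M, B, O, L, Q, P]
Visit M → queue [B, O, L, Q, P]
Visit B → queue [O, L, Q, P]
Visit O → queue [L, Q, P]
Visit L → queue [Q, P]
Visit Q → queue [P]
Visit P → queue []

F -> C -> N -> S -> R -> K -> A -> J -> D -> H -> E -> G -> I -> M -> B -> O -> L -> Q -> P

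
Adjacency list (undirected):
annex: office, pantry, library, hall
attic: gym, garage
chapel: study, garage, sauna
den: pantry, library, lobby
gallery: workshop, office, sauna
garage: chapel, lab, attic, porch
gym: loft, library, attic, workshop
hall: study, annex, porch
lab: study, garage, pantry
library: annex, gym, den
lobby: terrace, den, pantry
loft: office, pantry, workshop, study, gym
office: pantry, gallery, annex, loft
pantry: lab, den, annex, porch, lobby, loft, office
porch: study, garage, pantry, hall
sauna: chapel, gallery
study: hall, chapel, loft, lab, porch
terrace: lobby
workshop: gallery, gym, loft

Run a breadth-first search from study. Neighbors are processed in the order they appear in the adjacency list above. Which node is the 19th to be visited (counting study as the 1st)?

Visit study; enqueue hall, chapel, loft, lab, porch → queue [hall, chapel, loft, lab, porch]
Visit hall; enqueue annex → queue [chapel, loft, lab, porch, annex]
Visit chapel; enqueue garage, sauna → queue [loft, lab, porch, annex, garage, sauna]
Visit loft; enqueue office, pantry, workshop, gym → queue [lab, porch, annex, garage, sauna, office, pantry, workshop, gym]
Visit lab → queue [porch, annex, garage, sauna, office, pantry, workshop, gym]
Visit porch → queue [annex, garage, sauna, office, pantry, workshop, gym]
Visit annex; enqueue library → queue [garage, sauna, office, pantry, workshop, gym, library]
Visit garage; enqueue attic → queue [sauna, office, pantry, workshop, gym, library, attic]
Visit sauna; enqueue gallery → queue [office, pantry, workshop, gym, library, attic, gallery]
Visit office → queue [pantry, workshop, gym, library, attic, gallery]
Visit pantry; enqueue den, lobby → queue [workshop, gym, library, attic, gallery, den, lobby]
Visit workshop → queue [gym, library, attic, gallery, den, lobby]
Visit gym → queue [library, attic, gallery, den, lobby]
Visit library → queue [attic, gallery, den, lobby]
Visit attic → queue [gallery, den, lobby]
Visit gallery → queue [den, lobby]
Visit den → queue [lobby]
Visit lobby; enqueue terrace → queue [terrace]
Visit terrace → queue []

Visit order: study, hall, chapel, loft, lab, porch, annex, garage, sauna, office, pantry, workshop, gym, library, attic, gallery, den, lobby, terrace

terrace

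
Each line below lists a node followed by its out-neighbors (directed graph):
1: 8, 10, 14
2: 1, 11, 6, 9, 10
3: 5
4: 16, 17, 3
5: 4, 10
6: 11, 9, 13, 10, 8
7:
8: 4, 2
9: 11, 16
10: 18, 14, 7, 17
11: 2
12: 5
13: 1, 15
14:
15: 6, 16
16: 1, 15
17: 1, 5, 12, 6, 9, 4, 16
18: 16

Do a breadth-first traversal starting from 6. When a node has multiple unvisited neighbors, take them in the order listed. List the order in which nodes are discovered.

Visit 6; enqueue 11, 9, 13, 10, 8 → queue [11, 9, 13, 10, 8]
Visit 11; enqueue 2 → queue [9, 13, 10, 8, 2]
Visit 9; enqueue 16 → queue [13, 10, 8, 2, 16]
Visit 13; enqueue 1, 15 → queue [10, 8, 2, 16, 1, 15]
Visit 10; enqueue 18, 14, 7, 17 → queue [8, 2, 16, 1, 15, 18, 14, 7, 17]
Visit 8; enqueue 4 → queue [2, 16, 1, 15, 18, 14, 7, 17, 4]
Visit 2 → queue [16, 1, 15, 18, 14, 7, 17, 4]
Visit 16 → queue [1, 15, 18, 14, 7, 17, 4]
Visit 1 → queue [15, 18, 14, 7, 17, 4]
Visit 15 → queue [18, 14, 7, 17, 4]
Visit 18 → queue [14, 7, 17, 4]
Visit 14 → queue [7, 17, 4]
Visit 7 → queue [17, 4]
Visit 17; enqueue 5, 12 → queue [4, 5, 12]
Visit 4; enqueue 3 → queue [5, 12, 3]
Visit 5 → queue [12, 3]
Visit 12 → queue [3]
Visit 3 → queue []

6, 11, 9, 13, 10, 8, 2, 16, 1, 15, 18, 14, 7, 17, 4, 5, 12, 3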